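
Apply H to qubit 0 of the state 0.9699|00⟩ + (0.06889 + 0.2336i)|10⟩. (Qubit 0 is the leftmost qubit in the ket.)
(0.7345 + 0.1652i)|00⟩ + (0.6371 - 0.1652i)|10⟩

H on qubit 0 mixes each pair of kets that differ only in qubit 0: amplitudes (a, b) of (|…0…⟩, |…1…⟩) become ((a + b)/√2, (a − b)/√2). Kets absent from the input have amplitude 0.
(|00⟩, |10⟩): (a, b) = (0.9699, (0.06889 + 0.2336i)) → ((0.7345 + 0.1652i), (0.6371 - 0.1652i))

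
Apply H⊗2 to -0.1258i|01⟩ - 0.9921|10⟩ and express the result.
(-0.4961 - 0.0629i)|00⟩ + (-0.4961 + 0.0629i)|01⟩ + (0.4961 - 0.0629i)|10⟩ + (0.4961 + 0.0629i)|11⟩

H⊗2 gives amp(|y⟩) = (1/2) Σ_x (−1)^(x·y) amp(|x⟩), where x·y is the number of positions in which both x and y have a 1.
|00⟩: (-0.1258i - 0.9921)/2 = (-0.4961 - 0.0629i)
|01⟩: (0.1258i - 0.9921)/2 = (-0.4961 + 0.0629i)
|10⟩: (-0.1258i + 0.9921)/2 = (0.4961 - 0.0629i)
|11⟩: (0.1258i + 0.9921)/2 = (0.4961 + 0.0629i)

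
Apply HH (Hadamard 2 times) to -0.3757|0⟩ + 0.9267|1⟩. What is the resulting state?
-0.3757|0⟩ + 0.9267|1⟩

H² = I, so an even number of Hadamards cancels: H^2 = I and the state is unchanged.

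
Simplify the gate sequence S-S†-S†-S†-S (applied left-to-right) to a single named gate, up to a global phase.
S†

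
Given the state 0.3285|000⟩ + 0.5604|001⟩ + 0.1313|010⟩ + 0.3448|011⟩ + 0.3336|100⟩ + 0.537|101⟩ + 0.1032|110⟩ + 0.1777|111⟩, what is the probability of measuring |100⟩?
0.1113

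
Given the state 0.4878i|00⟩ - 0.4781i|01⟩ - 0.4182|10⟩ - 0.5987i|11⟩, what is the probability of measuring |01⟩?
0.2286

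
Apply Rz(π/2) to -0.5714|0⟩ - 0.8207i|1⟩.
(-0.404 + 0.404i)|0⟩ + (0.5803 - 0.5803i)|1⟩

Rz(π/2) = [[e^(−iθ/2), 0], [0, e^(iθ/2)]] with e^(±iθ/2) = cos(θ/2) ± i·sin(θ/2); θ = π/2, cos(θ/2) ≈ 0.707107, sin(θ/2) ≈ 0.707107.
With a = amp(|0⟩) = -0.5714 and b = amp(|1⟩) = -0.8207i:
new amp(|0⟩) = (0.707107 - 0.707107i)·a = (-0.404 + 0.404i)
new amp(|1⟩) = (0.707107 + 0.707107i)·b = (0.5803 - 0.5803i)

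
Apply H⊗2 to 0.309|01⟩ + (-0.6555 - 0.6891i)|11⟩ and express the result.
(-0.1733 - 0.3446i)|00⟩ + (0.1733 + 0.3446i)|01⟩ + (0.4823 + 0.3446i)|10⟩ + (-0.4823 - 0.3446i)|11⟩

H⊗2 gives amp(|y⟩) = (1/2) Σ_x (−1)^(x·y) amp(|x⟩), where x·y is the number of positions in which both x and y have a 1.
|00⟩: (0.309 + (-0.6555 - 0.6891i))/2 = (-0.1733 - 0.3446i)
|01⟩: (-0.309 - (-0.6555 - 0.6891i))/2 = (0.1733 + 0.3446i)
|10⟩: (0.309 - (-0.6555 - 0.6891i))/2 = (0.4823 + 0.3446i)
|11⟩: (-0.309 + (-0.6555 - 0.6891i))/2 = (-0.4823 - 0.3446i)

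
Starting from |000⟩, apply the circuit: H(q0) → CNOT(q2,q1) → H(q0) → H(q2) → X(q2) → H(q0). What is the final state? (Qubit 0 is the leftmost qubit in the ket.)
1/2|000⟩ + 1/2|001⟩ + 1/2|100⟩ + 1/2|101⟩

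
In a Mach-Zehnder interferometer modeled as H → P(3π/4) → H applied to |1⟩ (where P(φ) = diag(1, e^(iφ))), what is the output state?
(0.8536 - (1/√8)i)|0⟩ + (0.1464 + (1/√8)i)|1⟩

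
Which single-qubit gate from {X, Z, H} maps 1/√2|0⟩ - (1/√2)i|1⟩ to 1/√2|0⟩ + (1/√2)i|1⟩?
Z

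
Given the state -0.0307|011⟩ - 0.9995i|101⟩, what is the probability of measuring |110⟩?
0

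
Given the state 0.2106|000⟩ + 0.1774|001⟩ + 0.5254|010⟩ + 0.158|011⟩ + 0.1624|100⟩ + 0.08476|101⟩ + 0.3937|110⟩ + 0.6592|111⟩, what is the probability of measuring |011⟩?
0.02496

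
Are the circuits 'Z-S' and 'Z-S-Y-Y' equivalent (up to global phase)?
Yes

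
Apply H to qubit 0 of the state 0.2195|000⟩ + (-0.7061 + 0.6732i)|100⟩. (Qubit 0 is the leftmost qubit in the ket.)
(-0.3441 + 0.476i)|000⟩ + (0.6545 - 0.476i)|100⟩

H on qubit 0 mixes each pair of kets that differ only in qubit 0: amplitudes (a, b) of (|…0…⟩, |…1…⟩) become ((a + b)/√2, (a − b)/√2). Kets absent from the input have amplitude 0.
(|000⟩, |100⟩): (a, b) = (0.2195, (-0.7061 + 0.6732i)) → ((-0.3441 + 0.476i), (0.6545 - 0.476i))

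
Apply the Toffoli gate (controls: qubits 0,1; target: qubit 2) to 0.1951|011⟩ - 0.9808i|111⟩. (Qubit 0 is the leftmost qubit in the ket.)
0.1951|011⟩ - 0.9808i|110⟩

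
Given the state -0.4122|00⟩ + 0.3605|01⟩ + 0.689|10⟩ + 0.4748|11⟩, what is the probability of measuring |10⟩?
0.4747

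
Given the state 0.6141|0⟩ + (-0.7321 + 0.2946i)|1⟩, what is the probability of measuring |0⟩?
0.3771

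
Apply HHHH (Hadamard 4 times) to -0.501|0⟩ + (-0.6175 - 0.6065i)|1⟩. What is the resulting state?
-0.501|0⟩ + (-0.6175 - 0.6065i)|1⟩

H² = I, so an even number of Hadamards cancels: H^4 = I and the state is unchanged.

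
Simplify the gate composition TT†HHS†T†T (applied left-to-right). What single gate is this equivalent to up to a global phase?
S†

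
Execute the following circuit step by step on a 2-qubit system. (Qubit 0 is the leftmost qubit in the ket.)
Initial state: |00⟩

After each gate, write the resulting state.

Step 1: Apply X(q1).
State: |01⟩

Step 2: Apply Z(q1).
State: -|01⟩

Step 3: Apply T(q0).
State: -|01⟩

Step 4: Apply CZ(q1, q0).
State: -|01⟩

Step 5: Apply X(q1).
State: -|00⟩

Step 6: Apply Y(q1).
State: -i|01⟩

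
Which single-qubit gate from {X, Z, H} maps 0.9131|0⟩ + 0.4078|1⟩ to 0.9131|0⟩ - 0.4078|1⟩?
Z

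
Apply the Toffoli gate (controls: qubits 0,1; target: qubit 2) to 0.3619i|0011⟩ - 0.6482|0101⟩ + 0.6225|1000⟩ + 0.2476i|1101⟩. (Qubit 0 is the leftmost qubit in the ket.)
0.3619i|0011⟩ - 0.6482|0101⟩ + 0.6225|1000⟩ + 0.2476i|1111⟩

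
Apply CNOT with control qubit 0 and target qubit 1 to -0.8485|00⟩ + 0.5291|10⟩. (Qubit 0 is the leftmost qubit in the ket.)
-0.8485|00⟩ + 0.5291|11⟩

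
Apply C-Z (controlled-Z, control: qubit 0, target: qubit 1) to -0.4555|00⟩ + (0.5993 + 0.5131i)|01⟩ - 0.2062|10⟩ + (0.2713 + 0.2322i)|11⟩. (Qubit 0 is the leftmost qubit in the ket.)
-0.4555|00⟩ + (0.5993 + 0.5131i)|01⟩ - 0.2062|10⟩ + (-0.2713 - 0.2322i)|11⟩

C-Z leaves the control-|0⟩ kets |00⟩, |01⟩ unchanged and applies Z to qubit 1 on the control-|1⟩ pair (|10⟩, |11⟩).
Z = [[1, 0], [0, -1]].
With a = amp(|10⟩) = -0.2062 and b = amp(|11⟩) = (0.2713 + 0.2322i):
new amp(|10⟩) = (1)·a = -0.2062
new amp(|11⟩) = (-1)·b = (-0.2713 - 0.2322i)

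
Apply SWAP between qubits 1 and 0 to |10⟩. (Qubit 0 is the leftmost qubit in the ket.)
|01⟩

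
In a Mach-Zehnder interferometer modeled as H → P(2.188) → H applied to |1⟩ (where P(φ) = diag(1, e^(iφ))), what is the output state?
(0.7894 - 0.4078i)|0⟩ + (0.2106 + 0.4078i)|1⟩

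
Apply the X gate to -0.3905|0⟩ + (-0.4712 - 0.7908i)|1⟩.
(-0.4712 - 0.7908i)|0⟩ - 0.3905|1⟩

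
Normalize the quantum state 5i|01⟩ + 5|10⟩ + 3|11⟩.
0.6509i|01⟩ + 0.6509|10⟩ + 0.3906|11⟩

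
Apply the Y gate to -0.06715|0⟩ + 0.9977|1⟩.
-0.9977i|0⟩ - 0.06715i|1⟩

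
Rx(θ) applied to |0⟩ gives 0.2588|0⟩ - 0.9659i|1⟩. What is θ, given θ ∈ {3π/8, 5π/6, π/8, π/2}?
5π/6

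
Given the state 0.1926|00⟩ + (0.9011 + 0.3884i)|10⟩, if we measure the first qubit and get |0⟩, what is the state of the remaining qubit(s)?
|0⟩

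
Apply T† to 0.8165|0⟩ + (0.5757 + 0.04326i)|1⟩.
0.8165|0⟩ + (0.4377 - 0.3765i)|1⟩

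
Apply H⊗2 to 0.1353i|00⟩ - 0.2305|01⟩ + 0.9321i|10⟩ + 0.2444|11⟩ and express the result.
(0.00695 + 0.5337i)|00⟩ + (-0.00695 + 0.5337i)|01⟩ + (-0.2375 - 0.3984i)|10⟩ + (0.2375 - 0.3984i)|11⟩

H⊗2 gives amp(|y⟩) = (1/2) Σ_x (−1)^(x·y) amp(|x⟩), where x·y is the number of positions in which both x and y have a 1.
|00⟩: (0.1353i - 0.2305 + 0.9321i + 0.2444)/2 = (0.00695 + 0.5337i)
|01⟩: (0.1353i + 0.2305 + 0.9321i - 0.2444)/2 = (-0.00695 + 0.5337i)
|10⟩: (0.1353i - 0.2305 - 0.9321i - 0.2444)/2 = (-0.2375 - 0.3984i)
|11⟩: (0.1353i + 0.2305 - 0.9321i + 0.2444)/2 = (0.2375 - 0.3984i)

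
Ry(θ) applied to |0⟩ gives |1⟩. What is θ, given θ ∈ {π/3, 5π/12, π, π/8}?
π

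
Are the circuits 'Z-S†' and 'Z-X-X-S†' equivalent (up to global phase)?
Yes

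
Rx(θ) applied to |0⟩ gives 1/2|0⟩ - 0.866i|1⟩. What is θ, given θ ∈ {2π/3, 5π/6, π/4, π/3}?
2π/3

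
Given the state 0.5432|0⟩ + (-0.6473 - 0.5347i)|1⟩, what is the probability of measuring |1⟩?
0.7049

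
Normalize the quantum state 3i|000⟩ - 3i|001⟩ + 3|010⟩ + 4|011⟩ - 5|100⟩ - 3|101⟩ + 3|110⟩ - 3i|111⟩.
0.3078i|000⟩ - 0.3078i|001⟩ + 0.3078|010⟩ + 0.4104|011⟩ - 0.513|100⟩ - 0.3078|101⟩ + 0.3078|110⟩ - 0.3078i|111⟩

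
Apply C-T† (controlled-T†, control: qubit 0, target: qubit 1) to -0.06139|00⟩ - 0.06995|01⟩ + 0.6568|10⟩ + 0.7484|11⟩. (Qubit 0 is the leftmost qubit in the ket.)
-0.06139|00⟩ - 0.06995|01⟩ + 0.6568|10⟩ + (0.5292 - 0.5292i)|11⟩

C-T† leaves the control-|0⟩ kets |00⟩, |01⟩ unchanged and applies T† to qubit 1 on the control-|1⟩ pair (|10⟩, |11⟩).
T† = [[1, 0], [0, (1/√2 - (1/√2)i)]].
With a = amp(|10⟩) = 0.6568 and b = amp(|11⟩) = 0.7484:
new amp(|10⟩) = (1)·a = 0.6568
new amp(|11⟩) = (1/√2 - (1/√2)i)·b = (0.5292 - 0.5292i)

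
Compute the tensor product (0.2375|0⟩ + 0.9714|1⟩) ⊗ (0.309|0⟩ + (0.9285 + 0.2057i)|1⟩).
0.07339|00⟩ + (0.2205 + 0.04885i)|01⟩ + 0.3002|10⟩ + (0.9019 + 0.1998i)|11⟩

amp(|b₁b₂…⟩) = product of the factor amplitudes for bits b₁, b₂, …; only kets whose every factor amplitude is nonzero survive.
|00⟩: (0.2375)(0.309) = 0.07339
|01⟩: (0.2375)(0.9285 + 0.2057i) = (0.2205 + 0.04885i)
|10⟩: (0.9714)(0.309) = 0.3002
|11⟩: (0.9714)(0.9285 + 0.2057i) = (0.9019 + 0.1998i)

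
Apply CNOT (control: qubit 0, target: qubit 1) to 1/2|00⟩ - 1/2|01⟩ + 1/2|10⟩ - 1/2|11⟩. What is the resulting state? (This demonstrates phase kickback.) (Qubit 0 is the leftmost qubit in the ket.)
1/2|00⟩ - 1/2|01⟩ - 1/2|10⟩ + 1/2|11⟩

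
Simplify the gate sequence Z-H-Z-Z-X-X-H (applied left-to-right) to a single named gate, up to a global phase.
Z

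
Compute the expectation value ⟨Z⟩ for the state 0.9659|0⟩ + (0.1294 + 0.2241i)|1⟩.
0.866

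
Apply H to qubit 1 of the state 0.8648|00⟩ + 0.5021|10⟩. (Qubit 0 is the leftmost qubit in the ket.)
0.6115|00⟩ + 0.6115|01⟩ + 0.355|10⟩ + 0.355|11⟩

H on qubit 1 mixes each pair of kets that differ only in qubit 1: amplitudes (a, b) of (|…0…⟩, |…1…⟩) become ((a + b)/√2, (a − b)/√2). Kets absent from the input have amplitude 0.
(|00⟩, |01⟩): (a, b) = (0.8648, 0) → (0.6115, 0.6115)
(|10⟩, |11⟩): (a, b) = (0.5021, 0) → (0.355, 0.355)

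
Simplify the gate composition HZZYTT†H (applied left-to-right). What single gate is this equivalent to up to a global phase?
Y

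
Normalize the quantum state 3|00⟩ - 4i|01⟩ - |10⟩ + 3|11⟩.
0.5071|00⟩ - 0.6761i|01⟩ - 0.169|10⟩ + 0.5071|11⟩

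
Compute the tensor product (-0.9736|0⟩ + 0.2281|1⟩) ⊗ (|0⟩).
-0.9736|00⟩ + 0.2281|10⟩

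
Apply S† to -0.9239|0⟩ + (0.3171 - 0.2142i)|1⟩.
-0.9239|0⟩ + (-0.2142 - 0.3171i)|1⟩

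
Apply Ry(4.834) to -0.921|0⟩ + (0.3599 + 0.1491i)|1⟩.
(0.4511 - 0.09883i)|0⟩ + (-0.8799 - 0.1116i)|1⟩

Ry(4.834) = [[cos(θ/2), −sin(θ/2)], [sin(θ/2), cos(θ/2)]]; θ = 4.834, cos(θ/2) ≈ -0.748769, sin(θ/2) ≈ 0.66283.
With a = amp(|0⟩) = -0.921 and b = amp(|1⟩) = (0.3599 + 0.1491i):
new amp(|0⟩) = (-0.748769)·a + (-0.66283)·b = (0.4511 - 0.09883i)
new amp(|1⟩) = (0.66283)·a + (-0.748769)·b = (-0.8799 - 0.1116i)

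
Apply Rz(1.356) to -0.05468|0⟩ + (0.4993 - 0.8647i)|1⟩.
(-0.04259 + 0.0343i)|0⟩ + (0.9312 - 0.3603i)|1⟩

Rz(1.356) = [[e^(−iθ/2), 0], [0, e^(iθ/2)]] with e^(±iθ/2) = cos(θ/2) ± i·sin(θ/2); θ = 1.356, cos(θ/2) ≈ 0.778829, sin(θ/2) ≈ 0.627237.
With a = amp(|0⟩) = -0.05468 and b = amp(|1⟩) = (0.4993 - 0.8647i):
new amp(|0⟩) = (0.778829 - 0.627237i)·a = (-0.04259 + 0.0343i)
new amp(|1⟩) = (0.778829 + 0.627237i)·b = (0.9312 - 0.3603i)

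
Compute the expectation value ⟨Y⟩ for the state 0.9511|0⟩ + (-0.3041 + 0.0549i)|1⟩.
0.1044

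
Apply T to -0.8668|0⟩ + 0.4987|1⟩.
-0.8668|0⟩ + (0.3526 + 0.3526i)|1⟩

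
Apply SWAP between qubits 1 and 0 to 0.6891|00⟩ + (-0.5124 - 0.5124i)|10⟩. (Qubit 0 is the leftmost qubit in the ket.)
0.6891|00⟩ + (-0.5124 - 0.5124i)|01⟩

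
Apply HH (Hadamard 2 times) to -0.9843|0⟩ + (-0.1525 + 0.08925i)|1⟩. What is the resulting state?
-0.9843|0⟩ + (-0.1525 + 0.08925i)|1⟩

H² = I, so an even number of Hadamards cancels: H^2 = I and the state is unchanged.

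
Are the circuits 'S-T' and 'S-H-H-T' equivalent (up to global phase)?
Yes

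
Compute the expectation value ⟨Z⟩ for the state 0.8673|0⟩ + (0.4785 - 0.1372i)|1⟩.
0.5044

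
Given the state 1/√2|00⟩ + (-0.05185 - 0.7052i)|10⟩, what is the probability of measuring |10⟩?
0.5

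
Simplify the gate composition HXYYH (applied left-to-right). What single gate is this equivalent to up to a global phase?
Z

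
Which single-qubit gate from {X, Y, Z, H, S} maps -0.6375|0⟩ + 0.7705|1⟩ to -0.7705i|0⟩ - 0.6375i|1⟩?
Y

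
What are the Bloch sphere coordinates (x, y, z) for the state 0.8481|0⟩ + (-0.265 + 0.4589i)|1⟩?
(-0.4495, 0.7784, 0.4385)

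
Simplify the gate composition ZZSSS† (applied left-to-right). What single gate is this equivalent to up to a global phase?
S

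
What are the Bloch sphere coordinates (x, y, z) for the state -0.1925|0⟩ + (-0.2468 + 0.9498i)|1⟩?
(0.09502, -0.3657, -0.926)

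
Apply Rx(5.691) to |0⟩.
-0.9565|0⟩ - 0.2918i|1⟩

Rx(5.691) = [[cos(θ/2), −i·sin(θ/2)], [−i·sin(θ/2), cos(θ/2)]]; θ = 5.691, cos(θ/2) ≈ -0.956484, sin(θ/2) ≈ 0.291785.
With a = amp(|0⟩) = 1 and b = amp(|1⟩) = 0:
new amp(|0⟩) = (-0.956484)·a + (-0.291785i)·b = -0.9565
new amp(|1⟩) = (-0.291785i)·a + (-0.956484)·b = -0.2918i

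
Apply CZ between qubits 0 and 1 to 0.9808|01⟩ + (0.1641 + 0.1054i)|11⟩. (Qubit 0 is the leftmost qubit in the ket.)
0.9808|01⟩ + (-0.1641 - 0.1054i)|11⟩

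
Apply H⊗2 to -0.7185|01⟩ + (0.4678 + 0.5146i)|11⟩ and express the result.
(-0.1254 + 0.2573i)|00⟩ + (0.1254 - 0.2573i)|01⟩ + (-0.5932 - 0.2573i)|10⟩ + (0.5932 + 0.2573i)|11⟩

H⊗2 gives amp(|y⟩) = (1/2) Σ_x (−1)^(x·y) amp(|x⟩), where x·y is the number of positions in which both x and y have a 1.
|00⟩: (-0.7185 + (0.4678 + 0.5146i))/2 = (-0.1254 + 0.2573i)
|01⟩: (0.7185 - (0.4678 + 0.5146i))/2 = (0.1254 - 0.2573i)
|10⟩: (-0.7185 - (0.4678 + 0.5146i))/2 = (-0.5932 - 0.2573i)
|11⟩: (0.7185 + (0.4678 + 0.5146i))/2 = (0.5932 + 0.2573i)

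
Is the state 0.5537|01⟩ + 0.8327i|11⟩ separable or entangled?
Separable

Writing the state as a|00⟩ + b|01⟩ + c|10⟩ + d|11⟩, it is a product state iff ad − bc = 0.
Here (a, b, c, d) = (0, 0.5537, 0, 0.8327i): ad − bc = (0)(0.8327i) − (0.5537)(0) = 0, so the state is separable.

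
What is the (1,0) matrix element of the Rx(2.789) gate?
-0.9845i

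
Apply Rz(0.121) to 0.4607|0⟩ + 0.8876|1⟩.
(0.4599 - 0.02786i)|0⟩ + (0.886 + 0.05367i)|1⟩

Rz(0.121) = [[e^(−iθ/2), 0], [0, e^(iθ/2)]] with e^(±iθ/2) = cos(θ/2) ± i·sin(θ/2); θ = 0.121, cos(θ/2) ≈ 0.99817, sin(θ/2) ≈ 0.0604631.
With a = amp(|0⟩) = 0.4607 and b = amp(|1⟩) = 0.8876:
new amp(|0⟩) = (0.99817 - 0.0604631i)·a = (0.4599 - 0.02786i)
new amp(|1⟩) = (0.99817 + 0.0604631i)·b = (0.886 + 0.05367i)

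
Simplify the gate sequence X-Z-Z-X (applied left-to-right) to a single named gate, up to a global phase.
I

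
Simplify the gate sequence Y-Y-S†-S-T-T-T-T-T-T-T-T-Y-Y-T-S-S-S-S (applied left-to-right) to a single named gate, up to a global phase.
T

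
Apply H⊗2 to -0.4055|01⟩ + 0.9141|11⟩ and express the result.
0.2543|00⟩ - 0.2543|01⟩ - 0.6598|10⟩ + 0.6598|11⟩

H⊗2 gives amp(|y⟩) = (1/2) Σ_x (−1)^(x·y) amp(|x⟩), where x·y is the number of positions in which both x and y have a 1.
|00⟩: (-0.4055 + 0.9141)/2 = 0.2543
|01⟩: (0.4055 - 0.9141)/2 = -0.2543
|10⟩: (-0.4055 - 0.9141)/2 = -0.6598
|11⟩: (0.4055 + 0.9141)/2 = 0.6598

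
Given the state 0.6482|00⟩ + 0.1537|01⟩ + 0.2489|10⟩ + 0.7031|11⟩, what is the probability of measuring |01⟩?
0.02362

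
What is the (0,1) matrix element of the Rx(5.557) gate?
-0.3552i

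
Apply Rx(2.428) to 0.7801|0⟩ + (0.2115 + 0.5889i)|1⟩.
(0.8243 - 0.1982i)|0⟩ + (0.07387 - 0.5253i)|1⟩

Rx(2.428) = [[cos(θ/2), −i·sin(θ/2)], [−i·sin(θ/2), cos(θ/2)]]; θ = 2.428, cos(θ/2) ≈ 0.349274, sin(θ/2) ≈ 0.937021.
With a = amp(|0⟩) = 0.7801 and b = amp(|1⟩) = (0.2115 + 0.5889i):
new amp(|0⟩) = (0.349274)·a + (-0.937021i)·b = (0.8243 - 0.1982i)
new amp(|1⟩) = (-0.937021i)·a + (0.349274)·b = (0.07387 - 0.5253i)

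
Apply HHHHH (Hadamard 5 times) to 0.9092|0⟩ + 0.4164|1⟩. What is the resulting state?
0.9373|0⟩ + 0.3485|1⟩

H² = I, so H^5 = H: a single Hadamard. With (a, b) = (0.9092, 0.4164), H gives ((a + b)/√2, (a − b)/√2) = (0.9373, 0.3485).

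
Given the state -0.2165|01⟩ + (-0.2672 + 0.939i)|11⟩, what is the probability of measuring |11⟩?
0.9531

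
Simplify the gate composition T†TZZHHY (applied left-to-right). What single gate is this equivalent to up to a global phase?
Y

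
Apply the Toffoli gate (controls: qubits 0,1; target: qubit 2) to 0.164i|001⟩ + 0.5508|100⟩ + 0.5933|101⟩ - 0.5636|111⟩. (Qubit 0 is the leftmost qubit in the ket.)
0.164i|001⟩ + 0.5508|100⟩ + 0.5933|101⟩ - 0.5636|110⟩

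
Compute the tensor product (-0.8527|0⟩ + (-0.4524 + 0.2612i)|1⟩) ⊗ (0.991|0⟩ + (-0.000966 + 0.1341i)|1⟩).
-0.845|00⟩ + (0.0008237 - 0.1143i)|01⟩ + (-0.4483 + 0.2588i)|10⟩ + (-0.03459 - 0.06092i)|11⟩

amp(|b₁b₂…⟩) = product of the factor amplitudes for bits b₁, b₂, …; only kets whose every factor amplitude is nonzero survive.
|00⟩: (-0.8527)(0.991) = -0.845
|01⟩: (-0.8527)(-0.000966 + 0.1341i) = (0.0008237 - 0.1143i)
|10⟩: (-0.4524 + 0.2612i)(0.991) = (-0.4483 + 0.2588i)
|11⟩: (-0.4524 + 0.2612i)(-0.000966 + 0.1341i) = (-0.03459 - 0.06092i)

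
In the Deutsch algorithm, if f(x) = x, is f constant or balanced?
Balanced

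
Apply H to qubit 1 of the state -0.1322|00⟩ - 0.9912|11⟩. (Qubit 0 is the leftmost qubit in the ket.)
-0.09348|00⟩ - 0.09348|01⟩ - 0.7009|10⟩ + 0.7009|11⟩

H on qubit 1 mixes each pair of kets that differ only in qubit 1: amplitudes (a, b) of (|…0…⟩, |…1…⟩) become ((a + b)/√2, (a − b)/√2). Kets absent from the input have amplitude 0.
(|00⟩, |01⟩): (a, b) = (-0.1322, 0) → (-0.09348, -0.09348)
(|10⟩, |11⟩): (a, b) = (0, -0.9912) → (-0.7009, 0.7009)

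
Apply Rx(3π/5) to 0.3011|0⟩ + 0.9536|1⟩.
(0.177 - 0.7715i)|0⟩ + (0.5605 - 0.2436i)|1⟩

Rx(3π/5) = [[cos(θ/2), −i·sin(θ/2)], [−i·sin(θ/2), cos(θ/2)]]; θ = 3π/5, cos(θ/2) ≈ 0.587785, sin(θ/2) ≈ 0.809017.
With a = amp(|0⟩) = 0.3011 and b = amp(|1⟩) = 0.9536:
new amp(|0⟩) = (0.587785)·a + (-0.809017i)·b = (0.177 - 0.7715i)
new amp(|1⟩) = (-0.809017i)·a + (0.587785)·b = (0.5605 - 0.2436i)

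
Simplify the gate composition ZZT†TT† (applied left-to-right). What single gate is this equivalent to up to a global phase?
T†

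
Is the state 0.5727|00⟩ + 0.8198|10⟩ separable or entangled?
Separable

Writing the state as a|00⟩ + b|01⟩ + c|10⟩ + d|11⟩, it is a product state iff ad − bc = 0.
Here (a, b, c, d) = (0.5727, 0, 0.8198, 0): ad − bc = (0.5727)(0) − (0)(0.8198) = 0, so the state is separable.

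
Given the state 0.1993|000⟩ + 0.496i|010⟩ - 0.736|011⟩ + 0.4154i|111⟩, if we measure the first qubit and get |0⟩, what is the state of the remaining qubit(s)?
0.2191|00⟩ + 0.5453i|10⟩ - 0.8091|11⟩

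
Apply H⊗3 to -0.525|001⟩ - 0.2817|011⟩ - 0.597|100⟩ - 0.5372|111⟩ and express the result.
-0.6862|000⟩ + 0.2641|001⟩ - 0.1072|010⟩ - 0.315|011⟩ + 0.1158|100⟩ + 0.3064|101⟩ - 0.06488|110⟩ + 0.487|111⟩

H⊗3 gives amp(|y⟩) = (1/2√2) Σ_x (−1)^(x·y) amp(|x⟩), where x·y is the number of positions in which both x and y have a 1.
|000⟩: (-0.525 - 0.2817 - 0.597 - 0.5372)/(2√2) = -0.6862
|001⟩: (0.525 + 0.2817 - 0.597 + 0.5372)/(2√2) = 0.2641
|010⟩: (-0.525 + 0.2817 - 0.597 + 0.5372)/(2√2) = -0.1072
|011⟩: (0.525 - 0.2817 - 0.597 - 0.5372)/(2√2) = -0.315
|100⟩: (-0.525 - 0.2817 + 0.597 + 0.5372)/(2√2) = 0.1158
|101⟩: (0.525 + 0.2817 + 0.597 - 0.5372)/(2√2) = 0.3064
|110⟩: (-0.525 + 0.2817 + 0.597 - 0.5372)/(2√2) = -0.06488
|111⟩: (0.525 - 0.2817 + 0.597 + 0.5372)/(2√2) = 0.487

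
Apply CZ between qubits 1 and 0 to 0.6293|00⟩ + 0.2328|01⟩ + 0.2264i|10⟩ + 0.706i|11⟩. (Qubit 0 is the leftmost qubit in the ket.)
0.6293|00⟩ + 0.2328|01⟩ + 0.2264i|10⟩ - 0.706i|11⟩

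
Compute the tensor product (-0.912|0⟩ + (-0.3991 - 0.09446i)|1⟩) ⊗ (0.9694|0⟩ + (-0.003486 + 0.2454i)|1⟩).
-0.8841|00⟩ + (0.003179 - 0.2238i)|01⟩ + (-0.3869 - 0.09157i)|10⟩ + (0.02457 - 0.09761i)|11⟩

amp(|b₁b₂…⟩) = product of the factor amplitudes for bits b₁, b₂, …; only kets whose every factor amplitude is nonzero survive.
|00⟩: (-0.912)(0.9694) = -0.8841
|01⟩: (-0.912)(-0.003486 + 0.2454i) = (0.003179 - 0.2238i)
|10⟩: (-0.3991 - 0.09446i)(0.9694) = (-0.3869 - 0.09157i)
|11⟩: (-0.3991 - 0.09446i)(-0.003486 + 0.2454i) = (0.02457 - 0.09761i)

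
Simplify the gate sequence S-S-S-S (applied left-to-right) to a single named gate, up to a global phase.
I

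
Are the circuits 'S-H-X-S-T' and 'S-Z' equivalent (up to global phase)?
No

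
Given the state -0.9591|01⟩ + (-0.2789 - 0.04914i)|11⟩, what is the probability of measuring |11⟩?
0.0802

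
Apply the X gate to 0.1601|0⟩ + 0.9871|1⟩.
0.9871|0⟩ + 0.1601|1⟩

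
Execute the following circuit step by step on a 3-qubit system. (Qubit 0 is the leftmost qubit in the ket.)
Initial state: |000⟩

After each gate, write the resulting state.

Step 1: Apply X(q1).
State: |010⟩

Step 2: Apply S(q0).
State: |010⟩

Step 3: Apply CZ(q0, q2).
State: |010⟩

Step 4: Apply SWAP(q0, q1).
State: |100⟩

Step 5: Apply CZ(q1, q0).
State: |100⟩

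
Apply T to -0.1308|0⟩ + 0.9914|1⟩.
-0.1308|0⟩ + (0.701 + 0.701i)|1⟩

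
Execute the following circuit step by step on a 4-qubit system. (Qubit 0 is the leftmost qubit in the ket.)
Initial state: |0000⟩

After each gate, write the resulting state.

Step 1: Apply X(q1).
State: |0100⟩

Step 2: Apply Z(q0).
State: |0100⟩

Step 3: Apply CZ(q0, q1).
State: |0100⟩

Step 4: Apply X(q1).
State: |0000⟩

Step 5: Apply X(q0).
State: |1000⟩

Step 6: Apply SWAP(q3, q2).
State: |1000⟩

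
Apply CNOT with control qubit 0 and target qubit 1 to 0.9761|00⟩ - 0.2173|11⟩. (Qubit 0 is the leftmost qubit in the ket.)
0.9761|00⟩ - 0.2173|10⟩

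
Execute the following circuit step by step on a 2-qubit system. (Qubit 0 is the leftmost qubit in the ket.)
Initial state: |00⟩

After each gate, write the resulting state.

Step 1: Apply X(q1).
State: |01⟩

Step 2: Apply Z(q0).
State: |01⟩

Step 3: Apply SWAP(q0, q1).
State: |10⟩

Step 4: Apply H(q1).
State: 1/√2|10⟩ + 1/√2|11⟩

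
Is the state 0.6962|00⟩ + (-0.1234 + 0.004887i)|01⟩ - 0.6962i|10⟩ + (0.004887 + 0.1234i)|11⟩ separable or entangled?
Separable

Writing the state as a|00⟩ + b|01⟩ + c|10⟩ + d|11⟩, it is a product state iff ad − bc = 0.
Here (a, b, c, d) = (0.6962, (-0.1234 + 0.004887i), -0.6962i, (0.004887 + 0.1234i)): ad − bc = (0.6962)(0.004887 + 0.1234i) − (-0.1234 + 0.004887i)(-0.6962i) = 0, so the state is separable.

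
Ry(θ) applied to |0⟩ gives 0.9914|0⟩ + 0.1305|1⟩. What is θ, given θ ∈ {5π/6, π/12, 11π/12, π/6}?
π/12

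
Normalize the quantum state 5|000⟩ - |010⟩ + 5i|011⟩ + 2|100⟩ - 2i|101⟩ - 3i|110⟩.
0.6063|000⟩ - 0.1213|010⟩ + 0.6063i|011⟩ + 0.2425|100⟩ - 0.2425i|101⟩ - 0.3638i|110⟩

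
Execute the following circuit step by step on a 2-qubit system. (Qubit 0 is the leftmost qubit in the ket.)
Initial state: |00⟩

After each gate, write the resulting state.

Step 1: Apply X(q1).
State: |01⟩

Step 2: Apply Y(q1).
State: -i|00⟩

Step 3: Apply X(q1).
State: -i|01⟩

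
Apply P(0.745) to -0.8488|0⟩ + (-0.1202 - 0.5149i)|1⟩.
-0.8488|0⟩ + (0.2607 - 0.46i)|1⟩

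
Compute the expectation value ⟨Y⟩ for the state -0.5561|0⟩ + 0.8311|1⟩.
0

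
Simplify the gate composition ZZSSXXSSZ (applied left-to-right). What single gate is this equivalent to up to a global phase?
Z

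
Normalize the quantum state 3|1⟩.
|1⟩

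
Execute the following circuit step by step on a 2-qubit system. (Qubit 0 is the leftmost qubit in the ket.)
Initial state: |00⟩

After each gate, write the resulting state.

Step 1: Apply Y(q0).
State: i|10⟩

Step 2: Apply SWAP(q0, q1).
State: i|01⟩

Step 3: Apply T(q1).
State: (-1/√2 + (1/√2)i)|01⟩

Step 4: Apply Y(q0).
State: (-1/√2 - (1/√2)i)|11⟩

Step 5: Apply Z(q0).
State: (1/√2 + (1/√2)i)|11⟩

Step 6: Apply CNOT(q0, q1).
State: (1/√2 + (1/√2)i)|10⟩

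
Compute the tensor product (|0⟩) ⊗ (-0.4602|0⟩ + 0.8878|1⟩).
-0.4602|00⟩ + 0.8878|01⟩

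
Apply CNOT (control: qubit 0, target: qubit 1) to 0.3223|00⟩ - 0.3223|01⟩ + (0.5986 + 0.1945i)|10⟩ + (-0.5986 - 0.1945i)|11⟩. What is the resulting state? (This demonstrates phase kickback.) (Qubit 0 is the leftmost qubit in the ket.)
0.3223|00⟩ - 0.3223|01⟩ + (-0.5986 - 0.1945i)|10⟩ + (0.5986 + 0.1945i)|11⟩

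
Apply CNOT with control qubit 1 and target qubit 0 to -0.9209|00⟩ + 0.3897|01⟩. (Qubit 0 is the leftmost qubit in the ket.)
-0.9209|00⟩ + 0.3897|11⟩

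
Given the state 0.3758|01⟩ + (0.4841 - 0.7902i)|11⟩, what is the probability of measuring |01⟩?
0.1412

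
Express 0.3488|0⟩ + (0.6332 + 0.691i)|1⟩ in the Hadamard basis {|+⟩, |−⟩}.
(0.6944 + 0.4886i)|+⟩ + (-0.2011 - 0.4886i)|−⟩

With |ψ⟩ = α|0⟩ + β|1⟩, the Hadamard-basis coefficients are ⟨+|ψ⟩ = (α + β)/√2 and ⟨−|ψ⟩ = (α − β)/√2.
Here α = 0.3488, β = (0.6332 + 0.691i): (α + β)/√2 = (0.6944 + 0.4886i), (α − β)/√2 = (-0.2011 - 0.4886i).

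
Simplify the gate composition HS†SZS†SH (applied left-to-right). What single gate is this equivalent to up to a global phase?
X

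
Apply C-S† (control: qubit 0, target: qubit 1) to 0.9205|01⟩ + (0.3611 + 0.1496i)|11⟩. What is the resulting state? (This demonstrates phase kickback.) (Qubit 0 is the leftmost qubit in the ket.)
0.9205|01⟩ + (0.1496 - 0.3611i)|11⟩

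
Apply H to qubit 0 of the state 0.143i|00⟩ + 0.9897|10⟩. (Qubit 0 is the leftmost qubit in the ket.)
(0.6998 + 0.1011i)|00⟩ + (-0.6998 + 0.1011i)|10⟩

H on qubit 0 mixes each pair of kets that differ only in qubit 0: amplitudes (a, b) of (|…0…⟩, |…1…⟩) become ((a + b)/√2, (a − b)/√2). Kets absent from the input have amplitude 0.
(|00⟩, |10⟩): (a, b) = (0.143i, 0.9897) → ((0.6998 + 0.1011i), (-0.6998 + 0.1011i))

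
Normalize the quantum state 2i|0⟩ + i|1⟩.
0.8944i|0⟩ + (1/√5)i|1⟩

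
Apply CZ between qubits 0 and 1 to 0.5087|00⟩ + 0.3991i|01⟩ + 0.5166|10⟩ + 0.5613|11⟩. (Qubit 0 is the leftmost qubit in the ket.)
0.5087|00⟩ + 0.3991i|01⟩ + 0.5166|10⟩ - 0.5613|11⟩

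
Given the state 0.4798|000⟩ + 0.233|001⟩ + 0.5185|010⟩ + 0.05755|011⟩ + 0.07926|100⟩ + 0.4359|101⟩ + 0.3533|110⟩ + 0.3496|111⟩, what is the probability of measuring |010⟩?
0.2688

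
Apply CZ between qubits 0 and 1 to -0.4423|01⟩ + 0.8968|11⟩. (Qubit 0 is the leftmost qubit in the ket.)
-0.4423|01⟩ - 0.8968|11⟩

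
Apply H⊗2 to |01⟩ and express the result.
1/2|00⟩ - 1/2|01⟩ + 1/2|10⟩ - 1/2|11⟩

H⊗2 gives amp(|y⟩) = (1/2) Σ_x (−1)^(x·y) amp(|x⟩), where x·y is the number of positions in which both x and y have a 1.
|00⟩: (1)/2 = 1/2
|01⟩: (-1)/2 = -1/2
|10⟩: (1)/2 = 1/2
|11⟩: (-1)/2 = -1/2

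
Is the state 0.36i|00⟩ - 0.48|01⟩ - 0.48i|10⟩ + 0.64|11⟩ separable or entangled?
Separable

Writing the state as a|00⟩ + b|01⟩ + c|10⟩ + d|11⟩, it is a product state iff ad − bc = 0.
Here (a, b, c, d) = (0.36i, -0.48, -0.48i, 0.64): ad − bc = (0.36i)(0.64) − (-0.48)(-0.48i) = 0, so the state is separable.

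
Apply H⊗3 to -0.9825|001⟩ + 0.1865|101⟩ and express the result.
-0.2814|000⟩ + 0.2814|001⟩ - 0.2814|010⟩ + 0.2814|011⟩ - 0.4133|100⟩ + 0.4133|101⟩ - 0.4133|110⟩ + 0.4133|111⟩

H⊗3 gives amp(|y⟩) = (1/2√2) Σ_x (−1)^(x·y) amp(|x⟩), where x·y is the number of positions in which both x and y have a 1.
|000⟩: (-0.9825 + 0.1865)/(2√2) = -0.2814
|001⟩: (0.9825 - 0.1865)/(2√2) = 0.2814
|010⟩: (-0.9825 + 0.1865)/(2√2) = -0.2814
|011⟩: (0.9825 - 0.1865)/(2√2) = 0.2814
|100⟩: (-0.9825 - 0.1865)/(2√2) = -0.4133
|101⟩: (0.9825 + 0.1865)/(2√2) = 0.4133
|110⟩: (-0.9825 - 0.1865)/(2√2) = -0.4133
|111⟩: (0.9825 + 0.1865)/(2√2) = 0.4133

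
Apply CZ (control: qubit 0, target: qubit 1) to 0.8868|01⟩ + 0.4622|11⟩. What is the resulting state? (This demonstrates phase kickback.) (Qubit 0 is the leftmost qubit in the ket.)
0.8868|01⟩ - 0.4622|11⟩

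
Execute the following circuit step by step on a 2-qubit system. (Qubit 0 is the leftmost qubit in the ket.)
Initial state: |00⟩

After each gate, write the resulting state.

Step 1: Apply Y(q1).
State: i|01⟩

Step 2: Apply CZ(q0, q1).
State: i|01⟩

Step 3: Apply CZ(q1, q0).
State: i|01⟩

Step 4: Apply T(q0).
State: i|01⟩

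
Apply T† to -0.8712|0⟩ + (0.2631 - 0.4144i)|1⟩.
-0.8712|0⟩ + (-0.107 - 0.4791i)|1⟩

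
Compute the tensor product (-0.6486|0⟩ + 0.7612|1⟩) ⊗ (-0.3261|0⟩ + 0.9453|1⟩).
0.2115|00⟩ - 0.6131|01⟩ - 0.2482|10⟩ + 0.7196|11⟩

amp(|b₁b₂…⟩) = product of the factor amplitudes for bits b₁, b₂, …; only kets whose every factor amplitude is nonzero survive.
|00⟩: (-0.6486)(-0.3261) = 0.2115
|01⟩: (-0.6486)(0.9453) = -0.6131
|10⟩: (0.7612)(-0.3261) = -0.2482
|11⟩: (0.7612)(0.9453) = 0.7196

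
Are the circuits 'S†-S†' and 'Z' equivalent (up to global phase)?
Yes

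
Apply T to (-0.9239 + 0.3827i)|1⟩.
(-0.9239 - 0.3827i)|1⟩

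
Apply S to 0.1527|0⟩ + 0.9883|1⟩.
0.1527|0⟩ + 0.9883i|1⟩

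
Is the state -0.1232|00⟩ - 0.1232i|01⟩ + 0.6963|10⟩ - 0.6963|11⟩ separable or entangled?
Entangled

Writing the state as a|00⟩ + b|01⟩ + c|10⟩ + d|11⟩, it is a product state iff ad − bc = 0.
Here (a, b, c, d) = (-0.1232, -0.1232i, 0.6963, -0.6963): ad − bc = (-0.1232)(-0.6963) − (-0.1232i)(0.6963) = (0.08578 + 0.08578i) ≠ 0, so the state is entangled.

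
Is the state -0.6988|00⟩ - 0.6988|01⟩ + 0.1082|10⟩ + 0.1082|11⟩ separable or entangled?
Separable

Writing the state as a|00⟩ + b|01⟩ + c|10⟩ + d|11⟩, it is a product state iff ad − bc = 0.
Here (a, b, c, d) = (-0.6988, -0.6988, 0.1082, 0.1082): ad − bc = (-0.6988)(0.1082) − (-0.6988)(0.1082) = 0, so the state is separable.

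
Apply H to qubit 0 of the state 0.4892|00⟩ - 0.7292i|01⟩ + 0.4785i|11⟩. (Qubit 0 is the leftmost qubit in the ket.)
0.3459|00⟩ - 0.1773i|01⟩ + 0.3459|10⟩ - 0.854i|11⟩

H on qubit 0 mixes each pair of kets that differ only in qubit 0: amplitudes (a, b) of (|…0…⟩, |…1…⟩) become ((a + b)/√2, (a − b)/√2). Kets absent from the input have amplitude 0.
(|00⟩, |10⟩): (a, b) = (0.4892, 0) → (0.3459, 0.3459)
(|01⟩, |11⟩): (a, b) = (-0.7292i, 0.4785i) → (-0.1773i, -0.854i)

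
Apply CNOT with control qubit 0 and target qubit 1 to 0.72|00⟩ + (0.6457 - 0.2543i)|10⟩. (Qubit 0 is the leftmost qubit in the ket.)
0.72|00⟩ + (0.6457 - 0.2543i)|11⟩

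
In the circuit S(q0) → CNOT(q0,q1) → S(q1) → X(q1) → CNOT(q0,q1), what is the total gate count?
5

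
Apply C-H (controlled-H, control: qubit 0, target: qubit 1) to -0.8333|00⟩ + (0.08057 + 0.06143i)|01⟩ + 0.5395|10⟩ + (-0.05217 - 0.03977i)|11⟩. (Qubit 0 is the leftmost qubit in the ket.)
-0.8333|00⟩ + (0.08057 + 0.06143i)|01⟩ + (0.3446 - 0.02812i)|10⟩ + (0.4184 + 0.02812i)|11⟩

C-H leaves the control-|0⟩ kets |00⟩, |01⟩ unchanged and applies H to qubit 1 on the control-|1⟩ pair (|10⟩, |11⟩).
H = [[1/√2, 1/√2], [1/√2, -1/√2]].
With a = amp(|10⟩) = 0.5395 and b = amp(|11⟩) = (-0.05217 - 0.03977i):
new amp(|10⟩) = (1/√2)·a + (1/√2)·b = (0.3446 - 0.02812i)
new amp(|11⟩) = (1/√2)·a + (-1/√2)·b = (0.4184 + 0.02812i)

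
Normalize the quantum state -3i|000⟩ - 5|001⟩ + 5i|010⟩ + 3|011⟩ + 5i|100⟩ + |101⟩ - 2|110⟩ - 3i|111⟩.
-0.29i|000⟩ - 0.4834|001⟩ + 0.4834i|010⟩ + 0.29|011⟩ + 0.4834i|100⟩ + 0.09667|101⟩ - 0.1933|110⟩ - 0.29i|111⟩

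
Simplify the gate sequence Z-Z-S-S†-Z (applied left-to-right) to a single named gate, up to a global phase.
Z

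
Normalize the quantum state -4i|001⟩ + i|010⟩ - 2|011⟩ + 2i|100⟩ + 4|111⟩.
-0.6247i|001⟩ + 0.1562i|010⟩ - 0.3123|011⟩ + 0.3123i|100⟩ + 0.6247|111⟩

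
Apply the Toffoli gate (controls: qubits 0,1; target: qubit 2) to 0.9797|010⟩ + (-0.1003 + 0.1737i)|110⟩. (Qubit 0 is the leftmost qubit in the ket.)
0.9797|010⟩ + (-0.1003 + 0.1737i)|111⟩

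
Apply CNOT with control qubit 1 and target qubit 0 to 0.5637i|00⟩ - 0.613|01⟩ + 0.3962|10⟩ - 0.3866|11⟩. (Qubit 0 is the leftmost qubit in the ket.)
0.5637i|00⟩ - 0.3866|01⟩ + 0.3962|10⟩ - 0.613|11⟩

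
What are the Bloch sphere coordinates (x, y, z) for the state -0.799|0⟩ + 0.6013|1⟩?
(-0.9609, 0, 0.2768)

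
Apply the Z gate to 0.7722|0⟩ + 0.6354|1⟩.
0.7722|0⟩ - 0.6354|1⟩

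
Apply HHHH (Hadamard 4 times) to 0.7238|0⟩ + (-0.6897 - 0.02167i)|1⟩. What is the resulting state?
0.7238|0⟩ + (-0.6897 - 0.02167i)|1⟩

H² = I, so an even number of Hadamards cancels: H^4 = I and the state is unchanged.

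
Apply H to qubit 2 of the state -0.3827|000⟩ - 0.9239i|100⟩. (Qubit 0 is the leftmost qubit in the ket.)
-0.2706|000⟩ - 0.2706|001⟩ - 0.6533i|100⟩ - 0.6533i|101⟩

H on qubit 2 mixes each pair of kets that differ only in qubit 2: amplitudes (a, b) of (|…0…⟩, |…1…⟩) become ((a + b)/√2, (a − b)/√2). Kets absent from the input have amplitude 0.
(|000⟩, |001⟩): (a, b) = (-0.3827, 0) → (-0.2706, -0.2706)
(|100⟩, |101⟩): (a, b) = (-0.9239i, 0) → (-0.6533i, -0.6533i)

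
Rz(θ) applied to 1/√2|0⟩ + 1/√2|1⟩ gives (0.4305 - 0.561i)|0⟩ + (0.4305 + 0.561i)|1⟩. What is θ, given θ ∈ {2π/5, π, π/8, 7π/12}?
7π/12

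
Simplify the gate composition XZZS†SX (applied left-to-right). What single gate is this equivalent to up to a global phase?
I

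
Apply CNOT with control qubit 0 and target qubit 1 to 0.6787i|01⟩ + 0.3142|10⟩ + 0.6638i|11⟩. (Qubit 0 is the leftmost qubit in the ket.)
0.6787i|01⟩ + 0.6638i|10⟩ + 0.3142|11⟩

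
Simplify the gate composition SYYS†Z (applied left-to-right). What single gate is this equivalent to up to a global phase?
Z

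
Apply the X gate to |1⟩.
|0⟩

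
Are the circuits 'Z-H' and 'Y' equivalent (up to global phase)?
No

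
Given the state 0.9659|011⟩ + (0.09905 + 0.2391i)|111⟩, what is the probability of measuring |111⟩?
0.06698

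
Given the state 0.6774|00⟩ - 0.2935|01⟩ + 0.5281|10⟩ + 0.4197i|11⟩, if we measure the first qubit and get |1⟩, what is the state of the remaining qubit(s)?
0.7829|0⟩ + 0.6222i|1⟩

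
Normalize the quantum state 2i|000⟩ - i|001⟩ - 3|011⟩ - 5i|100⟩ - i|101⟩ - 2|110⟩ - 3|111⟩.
0.2747i|000⟩ - 0.1374i|001⟩ - 0.4121|011⟩ - 0.6868i|100⟩ - 0.1374i|101⟩ - 0.2747|110⟩ - 0.4121|111⟩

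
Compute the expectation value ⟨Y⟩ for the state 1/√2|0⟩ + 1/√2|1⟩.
0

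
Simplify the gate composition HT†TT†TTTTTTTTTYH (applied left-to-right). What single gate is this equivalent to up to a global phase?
Y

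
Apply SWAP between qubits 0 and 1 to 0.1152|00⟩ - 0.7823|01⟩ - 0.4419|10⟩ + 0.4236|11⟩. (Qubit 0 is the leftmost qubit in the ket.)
0.1152|00⟩ - 0.4419|01⟩ - 0.7823|10⟩ + 0.4236|11⟩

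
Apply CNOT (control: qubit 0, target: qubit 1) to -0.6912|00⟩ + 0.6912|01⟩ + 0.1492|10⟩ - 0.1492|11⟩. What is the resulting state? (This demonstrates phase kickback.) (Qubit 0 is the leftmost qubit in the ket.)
-0.6912|00⟩ + 0.6912|01⟩ - 0.1492|10⟩ + 0.1492|11⟩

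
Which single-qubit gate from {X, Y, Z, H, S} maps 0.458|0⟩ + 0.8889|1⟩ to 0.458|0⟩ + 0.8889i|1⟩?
S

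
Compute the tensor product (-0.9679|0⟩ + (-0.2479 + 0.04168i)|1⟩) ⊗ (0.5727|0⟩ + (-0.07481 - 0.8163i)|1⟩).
-0.5543|00⟩ + (0.07241 + 0.7901i)|01⟩ + (-0.142 + 0.02387i)|10⟩ + (0.05257 + 0.1992i)|11⟩

amp(|b₁b₂…⟩) = product of the factor amplitudes for bits b₁, b₂, …; only kets whose every factor amplitude is nonzero survive.
|00⟩: (-0.9679)(0.5727) = -0.5543
|01⟩: (-0.9679)(-0.07481 - 0.8163i) = (0.07241 + 0.7901i)
|10⟩: (-0.2479 + 0.04168i)(0.5727) = (-0.142 + 0.02387i)
|11⟩: (-0.2479 + 0.04168i)(-0.07481 - 0.8163i) = (0.05257 + 0.1992i)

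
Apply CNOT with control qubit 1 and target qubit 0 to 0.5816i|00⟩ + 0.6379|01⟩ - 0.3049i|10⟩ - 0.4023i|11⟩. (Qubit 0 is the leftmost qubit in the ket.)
0.5816i|00⟩ - 0.4023i|01⟩ - 0.3049i|10⟩ + 0.6379|11⟩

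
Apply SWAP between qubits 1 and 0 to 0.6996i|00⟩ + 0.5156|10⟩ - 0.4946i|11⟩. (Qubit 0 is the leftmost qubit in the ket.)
0.6996i|00⟩ + 0.5156|01⟩ - 0.4946i|11⟩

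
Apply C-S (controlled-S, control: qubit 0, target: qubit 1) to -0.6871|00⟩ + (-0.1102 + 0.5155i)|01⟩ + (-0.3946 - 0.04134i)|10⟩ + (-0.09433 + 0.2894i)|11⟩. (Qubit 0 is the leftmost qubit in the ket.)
-0.6871|00⟩ + (-0.1102 + 0.5155i)|01⟩ + (-0.3946 - 0.04134i)|10⟩ + (-0.2894 - 0.09433i)|11⟩

C-S leaves the control-|0⟩ kets |00⟩, |01⟩ unchanged and applies S to qubit 1 on the control-|1⟩ pair (|10⟩, |11⟩).
S = [[1, 0], [0, i]].
With a = amp(|10⟩) = (-0.3946 - 0.04134i) and b = amp(|11⟩) = (-0.09433 + 0.2894i):
new amp(|10⟩) = (1)·a = (-0.3946 - 0.04134i)
new amp(|11⟩) = (i)·b = (-0.2894 - 0.09433i)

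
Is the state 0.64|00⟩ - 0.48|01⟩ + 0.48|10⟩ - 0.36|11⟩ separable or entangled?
Separable

Writing the state as a|00⟩ + b|01⟩ + c|10⟩ + d|11⟩, it is a product state iff ad − bc = 0.
Here (a, b, c, d) = (0.64, -0.48, 0.48, -0.36): ad − bc = (0.64)(-0.36) − (-0.48)(0.48) = 0, so the state is separable.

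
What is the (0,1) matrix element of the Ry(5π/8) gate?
-0.8315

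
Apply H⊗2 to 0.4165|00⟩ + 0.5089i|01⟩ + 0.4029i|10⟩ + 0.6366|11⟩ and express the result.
(0.5266 + 0.4559i)|00⟩ + (-0.1101 - 0.053i)|01⟩ + (-0.1101 + 0.053i)|10⟩ + (0.5266 - 0.4559i)|11⟩

H⊗2 gives amp(|y⟩) = (1/2) Σ_x (−1)^(x·y) amp(|x⟩), where x·y is the number of positions in which both x and y have a 1.
|00⟩: (0.4165 + 0.5089i + 0.4029i + 0.6366)/2 = (0.5266 + 0.4559i)
|01⟩: (0.4165 - 0.5089i + 0.4029i - 0.6366)/2 = (-0.1101 - 0.053i)
|10⟩: (0.4165 + 0.5089i - 0.4029i - 0.6366)/2 = (-0.1101 + 0.053i)
|11⟩: (0.4165 - 0.5089i - 0.4029i + 0.6366)/2 = (0.5266 - 0.4559i)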